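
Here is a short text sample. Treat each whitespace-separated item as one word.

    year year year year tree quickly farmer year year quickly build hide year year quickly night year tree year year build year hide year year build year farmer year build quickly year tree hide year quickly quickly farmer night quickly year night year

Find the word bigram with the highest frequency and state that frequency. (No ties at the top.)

Bigram frequencies (highest first):
  year year: 7
  year tree: 3
  year quickly: 3
  hide year: 3
  year build: 3
  quickly farmer: 2
  … (17 more, each ≤ 2)

"year year", 7 times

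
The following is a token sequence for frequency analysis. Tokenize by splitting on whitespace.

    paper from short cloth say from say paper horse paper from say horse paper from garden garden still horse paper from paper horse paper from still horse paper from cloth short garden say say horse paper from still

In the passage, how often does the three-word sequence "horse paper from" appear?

Scanning the 36 overlapping trigram windows for "horse paper from":
  position 9–11: horse paper from
  position 13–15: horse paper from
  position 19–21: horse paper from
  position 23–25: horse paper from
  position 27–29: horse paper from
  position 35–37: horse paper from

6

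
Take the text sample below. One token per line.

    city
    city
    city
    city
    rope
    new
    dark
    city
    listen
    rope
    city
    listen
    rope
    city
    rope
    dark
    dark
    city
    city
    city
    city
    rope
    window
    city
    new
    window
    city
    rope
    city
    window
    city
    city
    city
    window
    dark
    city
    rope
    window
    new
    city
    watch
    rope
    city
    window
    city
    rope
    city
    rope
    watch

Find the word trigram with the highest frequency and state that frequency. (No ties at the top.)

"city city city", 5 times

Trigram frequencies (highest first):
  city city city: 5
  city city rope: 2
  city listen rope: 2
  listen rope city: 2
  rope city rope: 2
  city rope window: 2
  … (28 more, each ≤ 2)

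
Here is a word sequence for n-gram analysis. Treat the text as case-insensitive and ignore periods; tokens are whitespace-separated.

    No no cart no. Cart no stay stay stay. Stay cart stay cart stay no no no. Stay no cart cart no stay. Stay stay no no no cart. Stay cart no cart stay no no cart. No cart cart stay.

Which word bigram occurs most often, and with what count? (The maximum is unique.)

"no cart", 7 times

Bigram frequencies (highest first):
  no cart: 7
  no no: 6
  cart no: 5
  stay stay: 5
  cart stay: 5
  stay no: 4
  … (3 more, each ≤ 3)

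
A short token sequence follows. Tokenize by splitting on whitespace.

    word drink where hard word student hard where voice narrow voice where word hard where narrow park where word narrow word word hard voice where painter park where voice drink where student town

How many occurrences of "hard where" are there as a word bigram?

Scanning the 32 overlapping bigram windows for "hard where":
  position 7–8: hard where
  position 14–15: hard where

2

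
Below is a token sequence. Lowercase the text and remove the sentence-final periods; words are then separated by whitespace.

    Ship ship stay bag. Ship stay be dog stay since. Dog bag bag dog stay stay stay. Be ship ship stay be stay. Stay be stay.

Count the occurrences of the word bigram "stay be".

4

Scanning the 25 overlapping bigram windows for "stay be":
  position 6–7: stay be
  position 17–18: stay be
  position 21–22: stay be
  position 24–25: stay be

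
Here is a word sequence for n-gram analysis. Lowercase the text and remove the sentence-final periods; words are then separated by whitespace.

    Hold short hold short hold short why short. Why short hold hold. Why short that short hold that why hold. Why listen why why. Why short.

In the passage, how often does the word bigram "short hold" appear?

4

Scanning the 25 overlapping bigram windows for "short hold":
  position 2–3: short hold
  position 4–5: short hold
  position 10–11: short hold
  position 16–17: short hold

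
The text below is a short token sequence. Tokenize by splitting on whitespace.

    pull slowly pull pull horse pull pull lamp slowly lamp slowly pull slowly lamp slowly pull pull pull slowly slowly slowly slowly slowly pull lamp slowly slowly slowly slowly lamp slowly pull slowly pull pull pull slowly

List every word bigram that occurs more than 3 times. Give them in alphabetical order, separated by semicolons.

Bigram counts meeting the condition (more than 3 times):
  lamp slowly: 5
  pull pull: 6
  pull slowly: 5
  slowly pull: 6
  slowly slowly: 7

lamp slowly; pull pull; pull slowly; slowly pull; slowly slowly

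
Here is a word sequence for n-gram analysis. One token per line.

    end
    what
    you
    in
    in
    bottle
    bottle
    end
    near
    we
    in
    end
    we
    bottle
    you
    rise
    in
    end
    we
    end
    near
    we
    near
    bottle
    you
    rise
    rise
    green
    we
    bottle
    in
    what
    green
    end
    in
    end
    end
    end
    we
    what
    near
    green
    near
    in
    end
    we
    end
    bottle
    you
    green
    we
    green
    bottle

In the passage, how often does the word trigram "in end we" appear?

Scanning the 51 overlapping trigram windows for "in end we":
  position 11–13: in end we
  position 17–19: in end we
  position 44–46: in end we

3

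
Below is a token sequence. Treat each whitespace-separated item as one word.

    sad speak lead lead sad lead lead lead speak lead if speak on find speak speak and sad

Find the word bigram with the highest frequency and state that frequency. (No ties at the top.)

Bigram frequencies (highest first):
  lead lead: 3
  speak lead: 2
  sad speak: 1
  lead sad: 1
  sad lead: 1
  lead speak: 1
  … (8 more, each ≤ 1)

"lead lead", 3 times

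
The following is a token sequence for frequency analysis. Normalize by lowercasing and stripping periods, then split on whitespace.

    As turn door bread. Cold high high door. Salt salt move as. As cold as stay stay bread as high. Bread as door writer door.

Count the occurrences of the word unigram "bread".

Scanning the 25 tokens for "bread":
  position 4: bread
  position 18: bread
  position 21: bread

3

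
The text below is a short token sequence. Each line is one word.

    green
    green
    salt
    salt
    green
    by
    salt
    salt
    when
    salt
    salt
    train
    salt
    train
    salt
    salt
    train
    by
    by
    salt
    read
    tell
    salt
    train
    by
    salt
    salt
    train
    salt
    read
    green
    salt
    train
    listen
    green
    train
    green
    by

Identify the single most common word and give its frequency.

Unigram frequencies (highest first):
  salt: 15
  train: 7
  green: 6
  by: 5
  read: 2
  when: 1
  … (2 more, each ≤ 1)

"salt", 15 times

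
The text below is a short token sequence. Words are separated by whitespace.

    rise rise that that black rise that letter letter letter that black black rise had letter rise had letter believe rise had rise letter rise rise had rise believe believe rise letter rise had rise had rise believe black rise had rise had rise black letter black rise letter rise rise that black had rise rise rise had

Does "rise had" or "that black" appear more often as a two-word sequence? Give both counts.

"rise had" (9 vs 3)

"rise had": 9 occurrences
"that black": 3 occurrences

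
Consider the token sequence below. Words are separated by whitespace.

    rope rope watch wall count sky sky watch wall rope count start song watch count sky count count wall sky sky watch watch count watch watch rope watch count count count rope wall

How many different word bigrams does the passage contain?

33 tokens → 32 bigram windows in total.
Repeated bigrams (each contributes count−1 duplicates):
  count count: 3
  watch count: 3
  count sky: 2
  rope watch: 2
  sky sky: 2
  sky watch: 2
  watch wall: 2
  watch watch: 2
10 duplicate windows → 32 − 10 = 22 distinct.

22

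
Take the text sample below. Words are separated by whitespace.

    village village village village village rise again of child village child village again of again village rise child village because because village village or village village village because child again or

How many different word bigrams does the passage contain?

19

31 tokens → 30 bigram windows in total.
Repeated bigrams (each contributes count−1 duplicates):
  village village: 7
  child village: 3
  again of: 2
  village because: 2
  village rise: 2
11 duplicate windows → 30 − 11 = 19 distinct.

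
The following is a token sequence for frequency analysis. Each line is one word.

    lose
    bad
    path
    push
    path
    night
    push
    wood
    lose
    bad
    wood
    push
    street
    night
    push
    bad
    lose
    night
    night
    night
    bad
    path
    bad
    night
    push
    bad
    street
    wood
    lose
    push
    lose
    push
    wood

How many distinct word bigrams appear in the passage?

23

33 tokens → 32 bigram windows in total.
Repeated bigrams (each contributes count−1 duplicates):
  night push: 3
  bad path: 2
  lose bad: 2
  lose push: 2
  night night: 2
  push bad: 2
  push wood: 2
  wood lose: 2
9 duplicate windows → 32 − 9 = 23 distinct.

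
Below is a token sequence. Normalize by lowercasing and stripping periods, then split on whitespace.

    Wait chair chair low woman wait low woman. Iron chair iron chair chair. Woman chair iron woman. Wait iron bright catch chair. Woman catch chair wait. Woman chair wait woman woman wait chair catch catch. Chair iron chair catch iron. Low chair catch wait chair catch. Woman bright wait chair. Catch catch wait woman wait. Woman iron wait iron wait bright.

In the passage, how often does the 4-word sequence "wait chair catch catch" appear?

Scanning the 58 overlapping 4-gram windows for "wait chair catch catch":
  position 32–35: wait chair catch catch
  position 49–52: wait chair catch catch

2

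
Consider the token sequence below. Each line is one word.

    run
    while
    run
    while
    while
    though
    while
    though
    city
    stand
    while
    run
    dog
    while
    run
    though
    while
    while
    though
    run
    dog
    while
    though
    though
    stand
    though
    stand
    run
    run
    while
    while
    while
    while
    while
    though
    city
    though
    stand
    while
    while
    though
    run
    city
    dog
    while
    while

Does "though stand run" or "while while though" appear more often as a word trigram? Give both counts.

"though stand run": 1 occurrence
"while while though": 4 occurrences

"while while though" (4 vs 1)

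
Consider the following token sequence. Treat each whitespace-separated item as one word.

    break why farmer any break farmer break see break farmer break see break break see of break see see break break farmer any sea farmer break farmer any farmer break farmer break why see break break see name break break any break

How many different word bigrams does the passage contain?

42 tokens → 41 bigram windows in total.
Repeated bigrams (each contributes count−1 duplicates):
  break farmer: 5
  break see: 5
  farmer break: 5
  break break: 4
  see break: 4
  farmer any: 3
  any break: 2
  break why: 2
22 duplicate windows → 41 − 22 = 19 distinct.

19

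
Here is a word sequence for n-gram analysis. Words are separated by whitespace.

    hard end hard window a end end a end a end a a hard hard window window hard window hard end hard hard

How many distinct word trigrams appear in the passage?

23 tokens → 21 trigram windows in total.
Repeated trigrams (each contributes count−1 duplicates):
  a end a: 2
  end a end: 2
  hard end hard: 2
3 duplicate windows → 21 − 3 = 18 distinct.

18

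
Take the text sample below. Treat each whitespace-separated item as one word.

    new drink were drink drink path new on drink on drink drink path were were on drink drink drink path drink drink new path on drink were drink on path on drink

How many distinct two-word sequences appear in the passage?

17

32 tokens → 31 bigram windows in total.
Repeated bigrams (each contributes count−1 duplicates):
  drink drink: 5
  on drink: 5
  drink path: 3
  drink on: 2
  drink were: 2
  path on: 2
  were drink: 2
14 duplicate windows → 31 − 14 = 17 distinct.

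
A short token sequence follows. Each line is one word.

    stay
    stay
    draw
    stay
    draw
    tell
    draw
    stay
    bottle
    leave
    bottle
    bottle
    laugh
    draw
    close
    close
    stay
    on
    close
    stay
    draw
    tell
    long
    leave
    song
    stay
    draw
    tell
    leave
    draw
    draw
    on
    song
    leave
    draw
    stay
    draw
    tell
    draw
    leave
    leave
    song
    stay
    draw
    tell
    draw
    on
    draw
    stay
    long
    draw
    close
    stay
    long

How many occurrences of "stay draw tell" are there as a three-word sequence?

5

Scanning the 52 overlapping trigram windows for "stay draw tell":
  position 4–6: stay draw tell
  position 20–22: stay draw tell
  position 26–28: stay draw tell
  position 36–38: stay draw tell
  position 43–45: stay draw tell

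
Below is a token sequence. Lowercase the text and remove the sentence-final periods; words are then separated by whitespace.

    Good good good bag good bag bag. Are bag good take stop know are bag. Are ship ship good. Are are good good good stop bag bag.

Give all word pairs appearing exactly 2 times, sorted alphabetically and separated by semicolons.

Bigram counts meeting the condition (exactly 2 times):
  are bag: 2
  bag are: 2
  bag bag: 2
  bag good: 2
  good bag: 2

are bag; bag are; bag bag; bag good; good bag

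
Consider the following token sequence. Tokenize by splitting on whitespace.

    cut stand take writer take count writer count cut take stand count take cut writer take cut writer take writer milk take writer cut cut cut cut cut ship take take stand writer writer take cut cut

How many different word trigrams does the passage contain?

37 tokens → 35 trigram windows in total.
Repeated trigrams (each contributes count−1 duplicates):
  cut cut cut: 3
  cut writer take: 2
  take cut writer: 2
  writer take cut: 2
5 duplicate windows → 35 − 5 = 30 distinct.

30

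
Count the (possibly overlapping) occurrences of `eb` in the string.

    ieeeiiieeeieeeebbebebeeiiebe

Sliding a length-2 window over the 28 characters (27 positions):
  position 15–16: eb
  position 18–19: eb
  position 20–21: eb
  position 26–27: eb

4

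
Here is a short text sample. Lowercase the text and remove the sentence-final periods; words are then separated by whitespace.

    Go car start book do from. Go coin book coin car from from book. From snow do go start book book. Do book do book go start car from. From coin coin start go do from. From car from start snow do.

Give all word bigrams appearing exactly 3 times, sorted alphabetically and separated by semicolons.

book do; car from; from from

Bigram counts meeting the condition (exactly 3 times):
  book do: 3
  car from: 3
  from from: 3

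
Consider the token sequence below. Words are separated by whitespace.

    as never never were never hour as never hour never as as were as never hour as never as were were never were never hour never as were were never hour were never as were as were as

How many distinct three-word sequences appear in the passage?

22

38 tokens → 36 trigram windows in total.
Repeated trigrams (each contributes count−1 duplicates):
  as were as: 3
  never as were: 3
  were never hour: 3
  as never hour: 2
  as were were: 2
  hour as never: 2
  hour never as: 2
  never hour as: 2
  … (3 more repeated)
14 duplicate windows → 36 − 14 = 22 distinct.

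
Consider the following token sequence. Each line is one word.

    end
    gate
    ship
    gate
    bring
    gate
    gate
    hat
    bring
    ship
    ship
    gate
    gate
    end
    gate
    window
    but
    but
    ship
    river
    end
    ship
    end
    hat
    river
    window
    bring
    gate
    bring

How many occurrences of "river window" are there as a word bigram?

1

Scanning the 28 overlapping bigram windows for "river window":
  position 25–26: river window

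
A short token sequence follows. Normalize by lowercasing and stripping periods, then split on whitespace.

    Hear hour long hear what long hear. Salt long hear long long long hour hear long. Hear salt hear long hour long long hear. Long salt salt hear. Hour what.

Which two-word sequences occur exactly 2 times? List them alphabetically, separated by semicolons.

hear hour; hear salt; hour long; long hour; salt hear

Bigram counts meeting the condition (exactly 2 times):
  hear hour: 2
  hear salt: 2
  hour long: 2
  long hour: 2
  salt hear: 2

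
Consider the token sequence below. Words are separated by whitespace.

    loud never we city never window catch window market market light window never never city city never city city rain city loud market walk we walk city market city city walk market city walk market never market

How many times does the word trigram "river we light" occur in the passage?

0

Scanning the 35 overlapping trigram windows for "river we light":
  (none found)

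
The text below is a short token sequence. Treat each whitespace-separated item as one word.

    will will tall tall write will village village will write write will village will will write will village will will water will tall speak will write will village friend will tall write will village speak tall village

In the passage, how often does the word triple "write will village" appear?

5

Scanning the 35 overlapping trigram windows for "write will village":
  position 5–7: write will village
  position 11–13: write will village
  position 16–18: write will village
  position 26–28: write will village
  position 32–34: write will village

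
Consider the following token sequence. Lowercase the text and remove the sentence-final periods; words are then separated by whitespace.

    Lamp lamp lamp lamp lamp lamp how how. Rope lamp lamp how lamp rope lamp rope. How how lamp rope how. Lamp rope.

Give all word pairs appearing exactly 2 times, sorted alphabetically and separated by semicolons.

how how; lamp how; rope how; rope lamp

Bigram counts meeting the condition (exactly 2 times):
  how how: 2
  lamp how: 2
  rope how: 2
  rope lamp: 2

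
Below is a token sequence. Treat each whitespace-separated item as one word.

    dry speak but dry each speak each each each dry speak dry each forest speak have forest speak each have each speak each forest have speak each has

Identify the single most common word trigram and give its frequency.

Trigram frequencies (highest first):
  each speak each: 2
  dry speak but: 1
  speak but dry: 1
  but dry each: 1
  dry each speak: 1
  speak each each: 1
  … (19 more, each ≤ 1)

"each speak each", 2 times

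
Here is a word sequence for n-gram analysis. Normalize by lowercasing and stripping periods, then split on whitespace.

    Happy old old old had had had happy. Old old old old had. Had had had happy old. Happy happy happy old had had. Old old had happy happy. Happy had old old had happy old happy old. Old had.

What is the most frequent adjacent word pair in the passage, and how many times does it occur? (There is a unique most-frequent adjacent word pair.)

Bigram frequencies (highest first):
  old old: 8
  happy old: 6
  old had: 6
  had had: 6
  had happy: 4
  happy happy: 4
  … (3 more, each ≤ 2)

"old old", 8 times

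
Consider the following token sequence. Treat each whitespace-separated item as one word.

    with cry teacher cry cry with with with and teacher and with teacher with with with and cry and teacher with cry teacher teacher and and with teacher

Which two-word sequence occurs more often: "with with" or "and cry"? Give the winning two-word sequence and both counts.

"with with": 4 occurrences
"and cry": 1 occurrence

"with with" (4 vs 1)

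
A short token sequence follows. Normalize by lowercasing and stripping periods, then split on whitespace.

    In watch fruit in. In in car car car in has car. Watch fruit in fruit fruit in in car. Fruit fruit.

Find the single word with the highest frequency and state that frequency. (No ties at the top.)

Unigram frequencies (highest first):
  in: 8
  fruit: 6
  car: 5
  watch: 2
  has: 1

"in", 8 times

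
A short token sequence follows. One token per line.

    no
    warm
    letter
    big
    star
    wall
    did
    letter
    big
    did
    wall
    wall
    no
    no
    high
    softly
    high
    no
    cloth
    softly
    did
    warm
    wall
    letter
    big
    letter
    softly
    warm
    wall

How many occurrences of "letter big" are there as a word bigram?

Scanning the 28 overlapping bigram windows for "letter big":
  position 3–4: letter big
  position 8–9: letter big
  position 24–25: letter big

3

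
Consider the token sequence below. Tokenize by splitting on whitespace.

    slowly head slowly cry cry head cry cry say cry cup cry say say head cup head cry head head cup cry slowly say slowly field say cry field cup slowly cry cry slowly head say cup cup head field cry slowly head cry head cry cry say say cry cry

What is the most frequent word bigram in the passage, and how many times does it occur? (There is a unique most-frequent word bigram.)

"cry cry", 5 times

Bigram frequencies (highest first):
  cry cry: 5
  head cry: 4
  slowly head: 3
  cry head: 3
  cry say: 3
  say cry: 3
  … (22 more, each ≤ 3)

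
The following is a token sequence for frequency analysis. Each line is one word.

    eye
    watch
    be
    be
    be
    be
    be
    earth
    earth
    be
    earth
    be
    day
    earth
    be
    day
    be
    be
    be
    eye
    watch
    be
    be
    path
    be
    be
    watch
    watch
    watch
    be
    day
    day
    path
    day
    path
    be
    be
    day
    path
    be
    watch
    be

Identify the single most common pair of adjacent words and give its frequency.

Bigram frequencies (highest first):
  be be: 9
  watch be: 4
  be day: 4
  earth be: 3
  path be: 3
  day path: 3
  … (11 more, each ≤ 2)

"be be", 9 times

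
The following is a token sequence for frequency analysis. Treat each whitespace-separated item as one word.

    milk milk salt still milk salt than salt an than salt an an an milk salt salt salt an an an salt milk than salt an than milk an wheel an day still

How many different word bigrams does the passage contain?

20

33 tokens → 32 bigram windows in total.
Repeated bigrams (each contributes count−1 duplicates):
  an an: 4
  salt an: 4
  milk salt: 3
  than salt: 3
  an than: 2
  salt salt: 2
12 duplicate windows → 32 − 12 = 20 distinct.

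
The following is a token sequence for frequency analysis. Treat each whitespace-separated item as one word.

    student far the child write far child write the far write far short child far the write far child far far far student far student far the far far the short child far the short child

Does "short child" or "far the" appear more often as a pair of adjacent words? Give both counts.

"far the" (5 vs 3)

"short child": 3 occurrences
"far the": 5 occurrences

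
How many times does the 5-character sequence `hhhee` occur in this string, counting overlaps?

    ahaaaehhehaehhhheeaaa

1

Sliding a length-5 window over the 21 characters (17 positions):
  position 14–18: hhhee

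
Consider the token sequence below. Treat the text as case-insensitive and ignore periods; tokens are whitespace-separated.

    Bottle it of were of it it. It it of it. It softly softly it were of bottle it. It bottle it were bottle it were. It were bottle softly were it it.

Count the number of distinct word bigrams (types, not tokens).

33 tokens → 32 bigram windows in total.
Repeated bigrams (each contributes count−1 duplicates):
  it it: 6
  bottle it: 4
  it were: 4
  it of: 2
  of it: 2
  were bottle: 2
  were it: 2
  were of: 2
16 duplicate windows → 32 − 16 = 16 distinct.

16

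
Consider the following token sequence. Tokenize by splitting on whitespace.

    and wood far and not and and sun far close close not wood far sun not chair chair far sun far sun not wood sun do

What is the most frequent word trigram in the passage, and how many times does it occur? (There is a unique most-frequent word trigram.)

"far sun not", 2 times

Trigram frequencies (highest first):
  far sun not: 2
  and wood far: 1
  wood far and: 1
  far and not: 1
  and not and: 1
  not and and: 1
  … (17 more, each ≤ 1)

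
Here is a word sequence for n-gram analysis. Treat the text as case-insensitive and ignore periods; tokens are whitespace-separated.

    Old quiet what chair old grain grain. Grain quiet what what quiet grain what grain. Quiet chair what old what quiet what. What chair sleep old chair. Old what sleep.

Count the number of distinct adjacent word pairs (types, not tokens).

30 tokens → 29 bigram windows in total.
Repeated bigrams (each contributes count−1 duplicates):
  quiet what: 3
  chair old: 2
  grain grain: 2
  grain quiet: 2
  old what: 2
  what chair: 2
  what quiet: 2
  what what: 2
9 duplicate windows → 29 − 9 = 20 distinct.

20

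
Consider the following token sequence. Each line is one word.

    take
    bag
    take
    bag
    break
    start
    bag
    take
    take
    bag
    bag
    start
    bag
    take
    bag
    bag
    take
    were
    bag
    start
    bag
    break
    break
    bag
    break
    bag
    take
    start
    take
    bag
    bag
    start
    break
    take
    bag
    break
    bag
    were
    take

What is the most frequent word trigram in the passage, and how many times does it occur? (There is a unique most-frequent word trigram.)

"take bag bag", 3 times

Trigram frequencies (highest first):
  take bag bag: 3
  bag take bag: 2
  take bag break: 2
  start bag take: 2
  bag bag start: 2
  bag start bag: 2
  … (23 more, each ≤ 2)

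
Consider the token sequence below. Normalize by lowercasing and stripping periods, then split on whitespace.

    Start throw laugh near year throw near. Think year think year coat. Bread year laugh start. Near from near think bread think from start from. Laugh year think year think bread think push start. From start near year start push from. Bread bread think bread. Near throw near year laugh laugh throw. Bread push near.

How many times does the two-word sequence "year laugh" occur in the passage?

2

Scanning the 54 overlapping bigram windows for "year laugh":
  position 14–15: year laugh
  position 49–50: year laugh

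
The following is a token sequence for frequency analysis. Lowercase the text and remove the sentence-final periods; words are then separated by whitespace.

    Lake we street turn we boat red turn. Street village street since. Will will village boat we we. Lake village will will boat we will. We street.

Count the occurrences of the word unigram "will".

5

Scanning the 27 tokens for "will":
  position 13: will
  position 14: will
  position 21: will
  position 22: will
  position 25: will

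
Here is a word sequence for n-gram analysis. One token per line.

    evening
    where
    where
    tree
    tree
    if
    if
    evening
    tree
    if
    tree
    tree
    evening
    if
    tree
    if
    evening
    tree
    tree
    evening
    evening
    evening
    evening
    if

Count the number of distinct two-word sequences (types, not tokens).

24 tokens → 23 bigram windows in total.
Repeated bigrams (each contributes count−1 duplicates):
  evening evening: 3
  tree if: 3
  tree tree: 3
  evening if: 2
  evening tree: 2
  if evening: 2
  if tree: 2
  tree evening: 2
11 duplicate windows → 23 − 11 = 12 distinct.

12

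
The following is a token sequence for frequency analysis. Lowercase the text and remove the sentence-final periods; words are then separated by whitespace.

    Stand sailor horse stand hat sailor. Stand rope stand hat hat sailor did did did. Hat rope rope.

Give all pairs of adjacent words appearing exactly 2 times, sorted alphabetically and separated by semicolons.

did did; hat sailor; stand hat

Bigram counts meeting the condition (exactly 2 times):
  did did: 2
  hat sailor: 2
  stand hat: 2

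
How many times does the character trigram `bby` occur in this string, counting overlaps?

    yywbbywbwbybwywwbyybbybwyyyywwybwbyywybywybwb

2

Sliding a length-3 window over the 45 characters (43 positions):
  position 4–6: bby
  position 20–22: bby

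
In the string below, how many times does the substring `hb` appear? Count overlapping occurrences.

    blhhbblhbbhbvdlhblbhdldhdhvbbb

4

Sliding a length-2 window over the 30 characters (29 positions):
  position 4–5: hb
  position 8–9: hb
  position 11–12: hb
  position 16–17: hb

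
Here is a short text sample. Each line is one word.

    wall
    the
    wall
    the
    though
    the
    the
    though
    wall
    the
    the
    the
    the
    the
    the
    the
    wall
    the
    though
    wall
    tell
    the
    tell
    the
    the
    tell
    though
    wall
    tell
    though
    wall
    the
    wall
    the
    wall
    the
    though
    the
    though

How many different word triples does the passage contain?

39 tokens → 37 trigram windows in total.
Repeated trigrams (each contributes count−1 duplicates):
  the the the: 5
  the wall the: 4
  wall the though: 3
  wall the wall: 3
  tell though wall: 2
  the though the: 2
  the though wall: 2
  though wall tell: 2
  … (1 more repeated)
16 duplicate windows → 37 − 16 = 21 distinct.

21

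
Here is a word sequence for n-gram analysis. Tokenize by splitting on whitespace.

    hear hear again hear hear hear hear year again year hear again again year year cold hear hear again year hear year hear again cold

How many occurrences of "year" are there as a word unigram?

6

Scanning the 25 tokens for "year":
  position 8: year
  position 10: year
  position 14: year
  position 15: year
  position 20: year
  position 22: year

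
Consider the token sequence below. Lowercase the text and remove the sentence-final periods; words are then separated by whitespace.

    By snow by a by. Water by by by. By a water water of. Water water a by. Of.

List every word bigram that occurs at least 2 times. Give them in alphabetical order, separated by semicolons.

Bigram counts meeting the condition (at least 2 times):
  a by: 2
  by a: 2
  by by: 3
  water water: 2

a by; by a; by by; water water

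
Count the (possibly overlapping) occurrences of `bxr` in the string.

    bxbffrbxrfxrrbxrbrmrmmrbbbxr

3

Sliding a length-3 window over the 28 characters (26 positions):
  position 7–9: bxr
  position 14–16: bxr
  position 26–28: bxr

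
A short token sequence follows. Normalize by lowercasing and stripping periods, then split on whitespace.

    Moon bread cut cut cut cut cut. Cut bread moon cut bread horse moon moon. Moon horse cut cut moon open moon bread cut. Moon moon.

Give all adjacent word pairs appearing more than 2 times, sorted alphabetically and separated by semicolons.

cut cut; moon moon

Bigram counts meeting the condition (more than 2 times):
  cut cut: 6
  moon moon: 3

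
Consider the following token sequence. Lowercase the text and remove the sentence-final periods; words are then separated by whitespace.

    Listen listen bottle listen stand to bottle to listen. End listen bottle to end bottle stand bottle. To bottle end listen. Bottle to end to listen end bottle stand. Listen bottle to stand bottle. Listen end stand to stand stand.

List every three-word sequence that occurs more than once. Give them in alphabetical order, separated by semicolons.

Trigram counts meeting the condition (more than once):
  bottle to end: 2
  end bottle stand: 2
  end listen bottle: 2
  listen bottle to: 3
  to listen end: 2

bottle to end; end bottle stand; end listen bottle; listen bottle to; to listen end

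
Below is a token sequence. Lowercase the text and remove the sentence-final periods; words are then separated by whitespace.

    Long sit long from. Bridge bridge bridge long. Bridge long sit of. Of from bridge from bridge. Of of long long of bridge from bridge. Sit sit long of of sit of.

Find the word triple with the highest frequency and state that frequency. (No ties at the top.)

"bridge from bridge", 2 times

Trigram frequencies (highest first):
  bridge from bridge: 2
  long sit long: 1
  sit long from: 1
  long from bridge: 1
  from bridge bridge: 1
  bridge bridge bridge: 1
  … (23 more, each ≤ 1)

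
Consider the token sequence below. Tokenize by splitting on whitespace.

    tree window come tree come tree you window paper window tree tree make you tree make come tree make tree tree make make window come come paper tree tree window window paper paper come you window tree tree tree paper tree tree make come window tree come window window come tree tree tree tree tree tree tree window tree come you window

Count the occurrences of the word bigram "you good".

0

Scanning the 61 overlapping bigram windows for "you good":
  (none found)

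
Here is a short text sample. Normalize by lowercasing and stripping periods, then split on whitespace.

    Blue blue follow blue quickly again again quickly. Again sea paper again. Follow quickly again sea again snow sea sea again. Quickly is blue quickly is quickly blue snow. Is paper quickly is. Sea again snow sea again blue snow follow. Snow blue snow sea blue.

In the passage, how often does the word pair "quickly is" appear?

3

Scanning the 45 overlapping bigram windows for "quickly is":
  position 22–23: quickly is
  position 25–26: quickly is
  position 32–33: quickly is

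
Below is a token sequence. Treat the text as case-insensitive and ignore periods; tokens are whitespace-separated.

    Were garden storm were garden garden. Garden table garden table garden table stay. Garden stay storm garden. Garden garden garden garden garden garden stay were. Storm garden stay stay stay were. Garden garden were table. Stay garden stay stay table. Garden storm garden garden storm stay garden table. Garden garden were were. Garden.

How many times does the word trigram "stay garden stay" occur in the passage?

Scanning the 51 overlapping trigram windows for "stay garden stay":
  position 13–15: stay garden stay
  position 36–38: stay garden stay

2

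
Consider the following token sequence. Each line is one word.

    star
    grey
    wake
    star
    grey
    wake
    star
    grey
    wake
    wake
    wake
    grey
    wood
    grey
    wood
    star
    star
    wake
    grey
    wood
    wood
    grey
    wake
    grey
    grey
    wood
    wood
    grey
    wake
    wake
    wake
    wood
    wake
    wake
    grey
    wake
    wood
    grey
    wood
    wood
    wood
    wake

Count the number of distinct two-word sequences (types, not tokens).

42 tokens → 41 bigram windows in total.
Repeated bigrams (each contributes count−1 duplicates):
  grey wake: 6
  grey wood: 5
  wake wake: 5
  wake grey: 4
  wood grey: 4
  wood wood: 4
  star grey: 3
  wake star: 2
  … (2 more repeated)
27 duplicate windows → 41 − 27 = 14 distinct.

14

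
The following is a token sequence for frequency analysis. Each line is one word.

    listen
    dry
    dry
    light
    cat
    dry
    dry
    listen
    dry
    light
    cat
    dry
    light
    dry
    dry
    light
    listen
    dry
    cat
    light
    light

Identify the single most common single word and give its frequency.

"dry", 9 times

Unigram frequencies (highest first):
  dry: 9
  light: 6
  listen: 3
  cat: 3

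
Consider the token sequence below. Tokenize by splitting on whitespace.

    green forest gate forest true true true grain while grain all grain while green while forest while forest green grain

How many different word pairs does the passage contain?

20 tokens → 19 bigram windows in total.
Repeated bigrams (each contributes count−1 duplicates):
  grain while: 2
  true true: 2
  while forest: 2
3 duplicate windows → 19 − 3 = 16 distinct.

16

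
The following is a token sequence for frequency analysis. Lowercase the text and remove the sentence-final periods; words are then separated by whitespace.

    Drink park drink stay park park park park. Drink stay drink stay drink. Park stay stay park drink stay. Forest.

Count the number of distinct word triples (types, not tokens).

20 tokens → 18 trigram windows in total.
Repeated trigrams (each contributes count−1 duplicates):
  park drink stay: 3
  drink stay drink: 2
  park park park: 2
4 duplicate windows → 18 − 4 = 14 distinct.

14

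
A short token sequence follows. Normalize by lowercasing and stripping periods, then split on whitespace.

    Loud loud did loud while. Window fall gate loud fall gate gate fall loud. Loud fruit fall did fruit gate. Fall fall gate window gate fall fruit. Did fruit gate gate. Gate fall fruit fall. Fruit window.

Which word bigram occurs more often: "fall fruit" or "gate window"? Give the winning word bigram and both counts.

"fall fruit": 3 occurrences
"gate window": 1 occurrence

"fall fruit" (3 vs 1)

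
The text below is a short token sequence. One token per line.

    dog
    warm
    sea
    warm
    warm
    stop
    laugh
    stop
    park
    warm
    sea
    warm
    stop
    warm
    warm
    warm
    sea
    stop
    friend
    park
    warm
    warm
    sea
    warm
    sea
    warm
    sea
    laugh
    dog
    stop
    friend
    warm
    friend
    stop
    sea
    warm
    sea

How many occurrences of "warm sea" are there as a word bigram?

7

Scanning the 36 overlapping bigram windows for "warm sea":
  position 2–3: warm sea
  position 10–11: warm sea
  position 16–17: warm sea
  position 22–23: warm sea
  position 24–25: warm sea
  position 26–27: warm sea
  position 36–37: warm sea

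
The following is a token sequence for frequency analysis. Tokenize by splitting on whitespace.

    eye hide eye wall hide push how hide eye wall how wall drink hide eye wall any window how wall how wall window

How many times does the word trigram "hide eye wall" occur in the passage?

3

Scanning the 21 overlapping trigram windows for "hide eye wall":
  position 2–4: hide eye wall
  position 8–10: hide eye wall
  position 14–16: hide eye wall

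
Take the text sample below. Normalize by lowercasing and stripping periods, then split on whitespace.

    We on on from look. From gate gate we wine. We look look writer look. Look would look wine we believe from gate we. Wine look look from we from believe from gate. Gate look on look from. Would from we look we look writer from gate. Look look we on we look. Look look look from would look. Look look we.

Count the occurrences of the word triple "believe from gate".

Scanning the 60 overlapping trigram windows for "believe from gate":
  position 21–23: believe from gate
  position 31–33: believe from gate

2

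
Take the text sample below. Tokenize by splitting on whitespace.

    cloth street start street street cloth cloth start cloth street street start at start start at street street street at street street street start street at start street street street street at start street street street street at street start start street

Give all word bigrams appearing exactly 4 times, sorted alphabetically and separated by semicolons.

street at; street start

Bigram counts meeting the condition (exactly 4 times):
  street at: 4
  street start: 4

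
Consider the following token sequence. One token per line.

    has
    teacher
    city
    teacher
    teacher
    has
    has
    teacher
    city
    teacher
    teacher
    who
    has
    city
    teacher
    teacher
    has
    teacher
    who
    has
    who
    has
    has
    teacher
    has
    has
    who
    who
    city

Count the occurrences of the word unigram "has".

Scanning the 29 tokens for "has":
  position 1: has
  position 6: has
  position 7: has
  position 13: has
  position 17: has
  position 20: has
  position 22: has
  position 23: has
  position 25: has
  position 26: has

10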